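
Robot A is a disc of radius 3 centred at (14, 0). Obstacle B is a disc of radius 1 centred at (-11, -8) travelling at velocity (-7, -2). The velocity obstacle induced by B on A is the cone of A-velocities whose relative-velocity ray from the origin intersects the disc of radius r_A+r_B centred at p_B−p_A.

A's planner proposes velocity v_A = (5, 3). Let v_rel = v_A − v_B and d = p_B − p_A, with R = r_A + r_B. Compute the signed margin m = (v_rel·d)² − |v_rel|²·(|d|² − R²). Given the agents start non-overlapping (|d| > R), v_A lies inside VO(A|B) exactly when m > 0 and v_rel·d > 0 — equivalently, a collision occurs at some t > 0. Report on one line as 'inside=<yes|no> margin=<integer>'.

d = (-25, -8),  |d|² = 689;  R = 3+1 = 4,  c = 689−4² = 673
v_rel = (12, 5),  |v_rel|² = 169;  v_rel·d = (12)·(-25) + (5)·(-8) = -340
169·t² + 680·t + 673 = 0  ⇒  m = (-340)² − 169·673 = 1863
m = 1863 > 0,  v_rel·d = -340 < 0  ⇒  outside

inside=no margin=1863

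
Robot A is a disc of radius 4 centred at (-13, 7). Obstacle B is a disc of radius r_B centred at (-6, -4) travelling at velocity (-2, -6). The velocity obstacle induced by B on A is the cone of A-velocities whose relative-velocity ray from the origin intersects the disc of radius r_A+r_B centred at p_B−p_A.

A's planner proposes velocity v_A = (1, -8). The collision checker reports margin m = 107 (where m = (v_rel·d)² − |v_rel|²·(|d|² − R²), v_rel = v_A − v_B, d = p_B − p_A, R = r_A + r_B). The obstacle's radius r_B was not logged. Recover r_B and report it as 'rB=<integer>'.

m = 107
d = (7, -11);  v_rel = (3, -2),  |v_rel|² = 13
v_rel×d = (3)·(-11) − (-2)·(7) = -19
since m = R²·13 − (-19)²:  R² = (361 + 107) / 13 = 36
R = √36 = 6  ⇒  r_B = 6 − 4 = 2

rB=2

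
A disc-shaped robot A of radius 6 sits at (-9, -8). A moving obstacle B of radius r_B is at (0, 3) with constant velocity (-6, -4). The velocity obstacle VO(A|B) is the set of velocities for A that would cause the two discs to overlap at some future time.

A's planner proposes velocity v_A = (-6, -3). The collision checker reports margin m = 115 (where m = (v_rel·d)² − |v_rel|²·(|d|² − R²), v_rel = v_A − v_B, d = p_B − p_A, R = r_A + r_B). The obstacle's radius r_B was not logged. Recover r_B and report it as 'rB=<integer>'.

m = 115
d = (9, 11);  v_rel = (0, 1),  |v_rel|² = 1
v_rel×d = (0)·(11) − (1)·(9) = -9
since m = R²·1 − (-9)²:  R² = (81 + 115) / 1 = 196
R = √196 = 14  ⇒  r_B = 14 − 6 = 8

rB=8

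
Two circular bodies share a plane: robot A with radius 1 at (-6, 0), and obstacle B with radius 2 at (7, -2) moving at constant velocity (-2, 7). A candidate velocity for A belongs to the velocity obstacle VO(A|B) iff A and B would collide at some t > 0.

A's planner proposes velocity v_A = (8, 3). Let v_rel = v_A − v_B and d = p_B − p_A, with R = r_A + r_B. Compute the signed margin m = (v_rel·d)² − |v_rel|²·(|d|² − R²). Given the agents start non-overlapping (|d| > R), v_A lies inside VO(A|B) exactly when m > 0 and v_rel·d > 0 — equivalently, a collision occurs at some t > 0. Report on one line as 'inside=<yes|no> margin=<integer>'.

d = (13, -2),  |d|² = 173;  R = 1+2 = 3,  c = 173−3² = 164
v_rel = (10, -4),  |v_rel|² = 116;  v_rel·d = (10)·(13) + (-4)·(-2) = 138
116·t² − 276·t + 164 = 0  ⇒  m = 138² − 116·164 = 20
m = 20 > 0,  v_rel·d = 138 > 0  ⇒  inside

inside=yes margin=20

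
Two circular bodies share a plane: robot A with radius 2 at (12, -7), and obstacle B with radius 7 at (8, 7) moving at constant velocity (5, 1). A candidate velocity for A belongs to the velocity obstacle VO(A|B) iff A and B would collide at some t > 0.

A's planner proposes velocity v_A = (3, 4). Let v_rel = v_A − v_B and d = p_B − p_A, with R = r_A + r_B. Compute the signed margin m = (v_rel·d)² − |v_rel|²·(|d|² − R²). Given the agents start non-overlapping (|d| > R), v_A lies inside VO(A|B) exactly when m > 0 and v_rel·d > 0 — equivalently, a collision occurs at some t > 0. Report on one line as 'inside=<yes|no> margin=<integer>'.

d = (-4, 14),  |d|² = 212;  R = 2+7 = 9,  c = 212−9² = 131
v_rel = (-2, 3),  |v_rel|² = 13;  v_rel·d = (-2)·(-4) + (3)·(14) = 50
13·t² − 100·t + 131 = 0  ⇒  m = 50² − 13·131 = 797
m = 797 > 0,  v_rel·d = 50 > 0  ⇒  inside

inside=yes margin=797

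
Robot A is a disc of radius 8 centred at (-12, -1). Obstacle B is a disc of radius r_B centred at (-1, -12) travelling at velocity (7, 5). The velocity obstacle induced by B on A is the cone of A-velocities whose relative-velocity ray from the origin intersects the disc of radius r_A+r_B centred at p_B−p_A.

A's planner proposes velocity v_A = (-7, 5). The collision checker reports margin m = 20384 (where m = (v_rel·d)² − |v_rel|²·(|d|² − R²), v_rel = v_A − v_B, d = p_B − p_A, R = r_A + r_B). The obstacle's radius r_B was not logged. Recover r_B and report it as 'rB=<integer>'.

m = 20384
d = (11, -11);  v_rel = (-14, 0),  |v_rel|² = 196
v_rel×d = (-14)·(-11) − (0)·(11) = 154
since m = R²·196 − 154²:  R² = (23716 + 20384) / 196 = 225
R = √225 = 15  ⇒  r_B = 15 − 8 = 7

rB=7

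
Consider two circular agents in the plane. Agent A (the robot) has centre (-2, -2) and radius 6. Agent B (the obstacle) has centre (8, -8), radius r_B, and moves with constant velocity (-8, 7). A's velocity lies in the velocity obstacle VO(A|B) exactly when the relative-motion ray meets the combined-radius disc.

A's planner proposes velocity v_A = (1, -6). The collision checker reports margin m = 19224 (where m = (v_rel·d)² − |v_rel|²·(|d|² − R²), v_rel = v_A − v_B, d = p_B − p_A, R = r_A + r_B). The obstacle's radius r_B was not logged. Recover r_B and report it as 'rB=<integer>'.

m = 19224
d = (10, -6);  v_rel = (9, -13),  |v_rel|² = 250
v_rel×d = (9)·(-6) − (-13)·(10) = 76
since m = R²·250 − 76²:  R² = (5776 + 19224) / 250 = 100
R = √100 = 10  ⇒  r_B = 10 − 6 = 4

rB=4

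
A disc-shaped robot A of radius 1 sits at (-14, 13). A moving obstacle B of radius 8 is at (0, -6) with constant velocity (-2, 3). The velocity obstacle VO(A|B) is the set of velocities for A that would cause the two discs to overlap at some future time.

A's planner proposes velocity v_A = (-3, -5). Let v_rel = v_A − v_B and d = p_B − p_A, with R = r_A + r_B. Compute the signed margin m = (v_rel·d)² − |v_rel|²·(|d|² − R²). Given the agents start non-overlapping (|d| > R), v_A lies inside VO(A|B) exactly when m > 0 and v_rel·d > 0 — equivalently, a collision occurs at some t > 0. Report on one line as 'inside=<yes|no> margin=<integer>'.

d = (14, -19),  |d|² = 557;  R = 1+8 = 9,  c = 557−9² = 476
v_rel = (-1, -8),  |v_rel|² = 65;  v_rel·d = (-1)·(14) + (-8)·(-19) = 138
65·t² − 276·t + 476 = 0  ⇒  m = 138² − 65·476 = -11896
m = -11896 < 0,  v_rel·d = 138 > 0  ⇒  outside

inside=no margin=-11896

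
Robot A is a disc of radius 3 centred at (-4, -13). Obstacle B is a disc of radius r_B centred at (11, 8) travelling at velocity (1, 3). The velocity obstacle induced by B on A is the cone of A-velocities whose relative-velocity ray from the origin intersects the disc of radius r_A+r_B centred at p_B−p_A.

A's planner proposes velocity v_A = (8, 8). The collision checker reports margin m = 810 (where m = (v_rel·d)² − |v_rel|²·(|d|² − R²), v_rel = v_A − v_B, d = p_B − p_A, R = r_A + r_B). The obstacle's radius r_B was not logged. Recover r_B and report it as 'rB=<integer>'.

m = 810
d = (15, 21);  v_rel = (7, 5),  |v_rel|² = 74
v_rel×d = (7)·(21) − (5)·(15) = 72
since m = R²·74 − 72²:  R² = (5184 + 810) / 74 = 81
R = √81 = 9  ⇒  r_B = 9 − 3 = 6

rB=6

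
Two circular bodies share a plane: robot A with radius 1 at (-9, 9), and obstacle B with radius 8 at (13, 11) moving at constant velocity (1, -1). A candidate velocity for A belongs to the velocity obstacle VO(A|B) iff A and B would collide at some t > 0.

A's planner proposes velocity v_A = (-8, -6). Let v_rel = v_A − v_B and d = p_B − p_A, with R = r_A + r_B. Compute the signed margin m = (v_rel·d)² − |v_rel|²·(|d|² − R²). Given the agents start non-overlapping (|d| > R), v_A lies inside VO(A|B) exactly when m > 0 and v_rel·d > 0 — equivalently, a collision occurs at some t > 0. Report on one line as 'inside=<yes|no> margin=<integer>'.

d = (22, 2),  |d|² = 488;  R = 1+8 = 9,  c = 488−9² = 407
v_rel = (-9, -5),  |v_rel|² = 106;  v_rel·d = (-9)·(22) + (-5)·(2) = -208
106·t² + 416·t + 407 = 0  ⇒  m = (-208)² − 106·407 = 122
m = 122 > 0,  v_rel·d = -208 < 0  ⇒  outside

inside=no margin=122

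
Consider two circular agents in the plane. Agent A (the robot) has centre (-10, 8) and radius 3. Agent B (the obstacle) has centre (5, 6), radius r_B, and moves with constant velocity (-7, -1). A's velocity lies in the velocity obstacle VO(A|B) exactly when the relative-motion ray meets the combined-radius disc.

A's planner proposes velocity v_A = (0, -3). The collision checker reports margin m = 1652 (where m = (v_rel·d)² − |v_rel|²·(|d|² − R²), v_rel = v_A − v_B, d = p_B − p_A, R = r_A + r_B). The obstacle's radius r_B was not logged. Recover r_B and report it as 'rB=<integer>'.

m = 1652
d = (15, -2);  v_rel = (7, -2),  |v_rel|² = 53
v_rel×d = (7)·(-2) − (-2)·(15) = 16
since m = R²·53 − 16²:  R² = (256 + 1652) / 53 = 36
R = √36 = 6  ⇒  r_B = 6 − 3 = 3

rB=3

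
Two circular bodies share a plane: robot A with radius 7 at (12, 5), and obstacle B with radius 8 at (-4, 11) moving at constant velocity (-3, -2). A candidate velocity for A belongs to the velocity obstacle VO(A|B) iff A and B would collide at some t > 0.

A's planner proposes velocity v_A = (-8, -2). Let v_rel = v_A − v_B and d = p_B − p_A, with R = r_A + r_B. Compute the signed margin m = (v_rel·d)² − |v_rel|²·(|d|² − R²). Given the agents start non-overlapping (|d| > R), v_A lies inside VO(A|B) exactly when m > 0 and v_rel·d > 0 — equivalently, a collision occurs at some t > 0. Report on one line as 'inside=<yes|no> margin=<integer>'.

d = (-16, 6),  |d|² = 292;  R = 7+8 = 15,  c = 292−15² = 67
v_rel = (-5, 0),  |v_rel|² = 25;  v_rel·d = (-5)·(-16) + (0)·(6) = 80
25·t² − 160·t + 67 = 0  ⇒  m = 80² − 25·67 = 4725
m = 4725 > 0,  v_rel·d = 80 > 0  ⇒  inside

inside=yes margin=4725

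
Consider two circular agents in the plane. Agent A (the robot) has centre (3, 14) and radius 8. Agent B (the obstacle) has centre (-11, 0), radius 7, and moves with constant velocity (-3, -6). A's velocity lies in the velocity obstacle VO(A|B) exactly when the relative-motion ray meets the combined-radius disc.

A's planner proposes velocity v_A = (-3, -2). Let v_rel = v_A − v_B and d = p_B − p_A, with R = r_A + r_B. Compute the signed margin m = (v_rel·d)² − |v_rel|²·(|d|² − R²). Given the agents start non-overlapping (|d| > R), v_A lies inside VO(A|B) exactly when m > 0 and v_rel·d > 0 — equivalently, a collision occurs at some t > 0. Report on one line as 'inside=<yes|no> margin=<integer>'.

d = (-14, -14),  |d|² = 392;  R = 8+7 = 15,  c = 392−15² = 167
v_rel = (0, 4),  |v_rel|² = 16;  v_rel·d = (0)·(-14) + (4)·(-14) = -56
16·t² + 112·t + 167 = 0  ⇒  m = (-56)² − 16·167 = 464
m = 464 > 0,  v_rel·d = -56 < 0  ⇒  outside

inside=no margin=464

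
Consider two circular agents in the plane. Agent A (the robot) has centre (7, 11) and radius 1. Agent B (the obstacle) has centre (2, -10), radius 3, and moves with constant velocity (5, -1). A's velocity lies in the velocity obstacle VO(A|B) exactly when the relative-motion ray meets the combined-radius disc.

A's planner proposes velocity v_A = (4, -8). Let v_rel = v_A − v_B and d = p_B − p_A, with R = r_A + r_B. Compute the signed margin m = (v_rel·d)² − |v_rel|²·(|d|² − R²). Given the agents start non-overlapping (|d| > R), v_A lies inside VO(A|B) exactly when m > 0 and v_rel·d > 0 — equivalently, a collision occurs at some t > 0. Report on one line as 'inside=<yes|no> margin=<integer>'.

d = (-5, -21),  |d|² = 466;  R = 1+3 = 4,  c = 466−4² = 450
v_rel = (-1, -7),  |v_rel|² = 50;  v_rel·d = (-1)·(-5) + (-7)·(-21) = 152
50·t² − 304·t + 450 = 0  ⇒  m = 152² − 50·450 = 604
m = 604 > 0,  v_rel·d = 152 > 0  ⇒  inside

inside=yes margin=604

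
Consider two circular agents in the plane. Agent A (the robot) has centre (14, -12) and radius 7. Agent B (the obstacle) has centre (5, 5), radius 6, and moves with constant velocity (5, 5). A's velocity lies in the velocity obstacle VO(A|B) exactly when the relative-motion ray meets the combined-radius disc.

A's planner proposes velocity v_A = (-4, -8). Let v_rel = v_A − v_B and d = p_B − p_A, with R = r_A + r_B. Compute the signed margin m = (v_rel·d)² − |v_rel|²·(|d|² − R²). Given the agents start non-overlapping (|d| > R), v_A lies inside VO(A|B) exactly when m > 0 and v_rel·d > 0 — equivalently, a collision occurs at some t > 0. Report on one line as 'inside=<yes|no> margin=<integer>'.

d = (-9, 17),  |d|² = 370;  R = 7+6 = 13,  c = 370−13² = 201
v_rel = (-9, -13),  |v_rel|² = 250;  v_rel·d = (-9)·(-9) + (-13)·(17) = -140
250·t² + 280·t + 201 = 0  ⇒  m = (-140)² − 250·201 = -30650
m = -30650 < 0,  v_rel·d = -140 < 0  ⇒  outside

inside=no margin=-30650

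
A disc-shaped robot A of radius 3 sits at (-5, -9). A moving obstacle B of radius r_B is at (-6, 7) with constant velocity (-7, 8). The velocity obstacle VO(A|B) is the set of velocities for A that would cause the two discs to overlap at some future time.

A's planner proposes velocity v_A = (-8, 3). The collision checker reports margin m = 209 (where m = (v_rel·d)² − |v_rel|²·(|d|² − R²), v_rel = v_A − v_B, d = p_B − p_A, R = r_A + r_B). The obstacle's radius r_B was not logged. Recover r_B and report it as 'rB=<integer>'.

m = 209
d = (-1, 16);  v_rel = (-1, -5),  |v_rel|² = 26
v_rel×d = (-1)·(16) − (-5)·(-1) = -21
since m = R²·26 − (-21)²:  R² = (441 + 209) / 26 = 25
R = √25 = 5  ⇒  r_B = 5 − 3 = 2

rB=2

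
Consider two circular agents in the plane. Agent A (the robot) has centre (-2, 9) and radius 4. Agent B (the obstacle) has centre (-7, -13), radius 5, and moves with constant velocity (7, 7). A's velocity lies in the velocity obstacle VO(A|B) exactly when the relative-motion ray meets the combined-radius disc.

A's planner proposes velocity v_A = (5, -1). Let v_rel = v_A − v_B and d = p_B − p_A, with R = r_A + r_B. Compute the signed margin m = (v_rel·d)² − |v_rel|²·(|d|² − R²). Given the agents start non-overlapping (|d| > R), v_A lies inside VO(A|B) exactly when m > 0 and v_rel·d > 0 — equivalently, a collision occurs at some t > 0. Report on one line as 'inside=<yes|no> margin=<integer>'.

d = (-5, -22),  |d|² = 509;  R = 4+5 = 9,  c = 509−9² = 428
v_rel = (-2, -8),  |v_rel|² = 68;  v_rel·d = (-2)·(-5) + (-8)·(-22) = 186
68·t² − 372·t + 428 = 0  ⇒  m = 186² − 68·428 = 5492
m = 5492 > 0,  v_rel·d = 186 > 0  ⇒  inside

inside=yes margin=5492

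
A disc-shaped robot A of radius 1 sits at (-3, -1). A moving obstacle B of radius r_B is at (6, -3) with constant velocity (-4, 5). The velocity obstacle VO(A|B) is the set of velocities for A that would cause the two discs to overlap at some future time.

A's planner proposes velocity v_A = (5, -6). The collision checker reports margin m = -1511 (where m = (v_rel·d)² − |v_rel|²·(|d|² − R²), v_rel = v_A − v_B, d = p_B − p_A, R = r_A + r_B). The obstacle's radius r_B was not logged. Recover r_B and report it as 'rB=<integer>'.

m = -1511
d = (9, -2);  v_rel = (9, -11),  |v_rel|² = 202
v_rel×d = (9)·(-2) − (-11)·(9) = 81
since m = R²·202 − 81²:  R² = (6561 + -1511) / 202 = 25
R = √25 = 5  ⇒  r_B = 5 − 1 = 4

rB=4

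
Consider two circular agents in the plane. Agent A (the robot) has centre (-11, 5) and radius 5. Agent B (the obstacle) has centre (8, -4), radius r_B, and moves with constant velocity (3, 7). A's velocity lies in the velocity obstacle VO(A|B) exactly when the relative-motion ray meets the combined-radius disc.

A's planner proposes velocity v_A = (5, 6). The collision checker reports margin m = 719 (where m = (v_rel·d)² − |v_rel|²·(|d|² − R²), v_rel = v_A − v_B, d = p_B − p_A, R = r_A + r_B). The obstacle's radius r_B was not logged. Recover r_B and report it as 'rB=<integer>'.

m = 719
d = (19, -9);  v_rel = (2, -1),  |v_rel|² = 5
v_rel×d = (2)·(-9) − (-1)·(19) = 1
since m = R²·5 − 1²:  R² = (1 + 719) / 5 = 144
R = √144 = 12  ⇒  r_B = 12 − 5 = 7

rB=7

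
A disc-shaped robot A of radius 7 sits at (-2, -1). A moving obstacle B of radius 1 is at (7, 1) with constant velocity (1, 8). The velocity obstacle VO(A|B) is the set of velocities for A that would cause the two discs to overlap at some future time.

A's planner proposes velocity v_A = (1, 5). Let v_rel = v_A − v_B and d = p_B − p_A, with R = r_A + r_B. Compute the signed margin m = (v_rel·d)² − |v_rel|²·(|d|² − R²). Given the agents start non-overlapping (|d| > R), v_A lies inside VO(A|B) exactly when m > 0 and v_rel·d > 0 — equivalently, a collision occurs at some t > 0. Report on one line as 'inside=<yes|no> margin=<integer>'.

d = (9, 2),  |d|² = 85;  R = 7+1 = 8,  c = 85−8² = 21
v_rel = (0, -3),  |v_rel|² = 9;  v_rel·d = (0)·(9) + (-3)·(2) = -6
9·t² + 12·t + 21 = 0  ⇒  m = (-6)² − 9·21 = -153
m = -153 < 0,  v_rel·d = -6 < 0  ⇒  outside

inside=no margin=-153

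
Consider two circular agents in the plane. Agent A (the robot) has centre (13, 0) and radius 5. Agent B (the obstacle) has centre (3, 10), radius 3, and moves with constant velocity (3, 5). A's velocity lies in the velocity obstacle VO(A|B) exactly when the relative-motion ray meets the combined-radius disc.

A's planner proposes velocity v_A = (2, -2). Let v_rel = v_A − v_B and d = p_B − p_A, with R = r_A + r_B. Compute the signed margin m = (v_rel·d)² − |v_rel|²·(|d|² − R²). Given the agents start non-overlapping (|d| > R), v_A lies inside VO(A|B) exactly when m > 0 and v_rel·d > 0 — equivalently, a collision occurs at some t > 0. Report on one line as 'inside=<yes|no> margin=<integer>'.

d = (-10, 10),  |d|² = 200;  R = 5+3 = 8,  c = 200−8² = 136
v_rel = (-1, -7),  |v_rel|² = 50;  v_rel·d = (-1)·(-10) + (-7)·(10) = -60
50·t² + 120·t + 136 = 0  ⇒  m = (-60)² − 50·136 = -3200
m = -3200 < 0,  v_rel·d = -60 < 0  ⇒  outside

inside=no margin=-3200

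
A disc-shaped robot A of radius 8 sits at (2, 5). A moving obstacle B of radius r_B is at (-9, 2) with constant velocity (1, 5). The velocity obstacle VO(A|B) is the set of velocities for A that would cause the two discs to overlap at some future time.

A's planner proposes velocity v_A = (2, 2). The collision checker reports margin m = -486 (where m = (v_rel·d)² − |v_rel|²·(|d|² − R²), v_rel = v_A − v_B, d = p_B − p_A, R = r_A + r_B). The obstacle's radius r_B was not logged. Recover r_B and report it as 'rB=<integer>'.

m = -486
d = (-11, -3);  v_rel = (1, -3),  |v_rel|² = 10
v_rel×d = (1)·(-3) − (-3)·(-11) = -36
since m = R²·10 − (-36)²:  R² = (1296 + -486) / 10 = 81
R = √81 = 9  ⇒  r_B = 9 − 8 = 1

rB=1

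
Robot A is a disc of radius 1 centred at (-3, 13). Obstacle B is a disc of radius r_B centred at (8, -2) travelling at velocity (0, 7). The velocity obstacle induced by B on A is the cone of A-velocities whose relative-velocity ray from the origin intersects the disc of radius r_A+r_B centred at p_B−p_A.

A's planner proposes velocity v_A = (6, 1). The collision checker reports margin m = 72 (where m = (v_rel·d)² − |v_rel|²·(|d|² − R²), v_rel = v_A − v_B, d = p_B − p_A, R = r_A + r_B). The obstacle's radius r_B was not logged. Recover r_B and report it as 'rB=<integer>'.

m = 72
d = (11, -15);  v_rel = (6, -6),  |v_rel|² = 72
v_rel×d = (6)·(-15) − (-6)·(11) = -24
since m = R²·72 − (-24)²:  R² = (576 + 72) / 72 = 9
R = √9 = 3  ⇒  r_B = 3 − 1 = 2

rB=2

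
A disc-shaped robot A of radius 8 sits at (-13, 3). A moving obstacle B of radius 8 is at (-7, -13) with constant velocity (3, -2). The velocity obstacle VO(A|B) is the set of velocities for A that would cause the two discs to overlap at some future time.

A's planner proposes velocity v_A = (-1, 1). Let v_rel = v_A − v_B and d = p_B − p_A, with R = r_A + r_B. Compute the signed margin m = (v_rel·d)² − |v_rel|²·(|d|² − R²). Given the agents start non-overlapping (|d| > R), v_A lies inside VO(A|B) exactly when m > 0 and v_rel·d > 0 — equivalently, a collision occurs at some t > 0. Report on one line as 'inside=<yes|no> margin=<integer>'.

d = (6, -16),  |d|² = 292;  R = 8+8 = 16,  c = 292−16² = 36
v_rel = (-4, 3),  |v_rel|² = 25;  v_rel·d = (-4)·(6) + (3)·(-16) = -72
25·t² + 144·t + 36 = 0  ⇒  m = (-72)² − 25·36 = 4284
m = 4284 > 0,  v_rel·d = -72 < 0  ⇒  outside

inside=no margin=4284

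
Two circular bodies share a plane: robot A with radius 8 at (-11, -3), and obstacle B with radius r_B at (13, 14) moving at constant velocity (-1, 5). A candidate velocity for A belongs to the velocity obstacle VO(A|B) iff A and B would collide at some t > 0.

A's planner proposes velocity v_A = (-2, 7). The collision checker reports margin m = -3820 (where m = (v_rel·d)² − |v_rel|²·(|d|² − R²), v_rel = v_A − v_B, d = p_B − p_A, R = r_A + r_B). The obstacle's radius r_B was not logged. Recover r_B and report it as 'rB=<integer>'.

m = -3820
d = (24, 17);  v_rel = (-1, 2),  |v_rel|² = 5
v_rel×d = (-1)·(17) − (2)·(24) = -65
since m = R²·5 − (-65)²:  R² = (4225 + -3820) / 5 = 81
R = √81 = 9  ⇒  r_B = 9 − 8 = 1

rB=1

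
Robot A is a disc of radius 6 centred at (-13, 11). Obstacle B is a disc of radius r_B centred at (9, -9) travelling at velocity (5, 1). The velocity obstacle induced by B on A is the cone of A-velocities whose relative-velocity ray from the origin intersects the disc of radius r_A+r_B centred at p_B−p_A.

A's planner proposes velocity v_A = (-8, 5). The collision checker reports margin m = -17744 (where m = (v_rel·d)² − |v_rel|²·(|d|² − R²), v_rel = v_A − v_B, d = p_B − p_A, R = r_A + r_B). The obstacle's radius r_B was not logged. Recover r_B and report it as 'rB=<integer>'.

m = -17744
d = (22, -20);  v_rel = (-13, 4),  |v_rel|² = 185
v_rel×d = (-13)·(-20) − (4)·(22) = 172
since m = R²·185 − 172²:  R² = (29584 + -17744) / 185 = 64
R = √64 = 8  ⇒  r_B = 8 − 6 = 2

rB=2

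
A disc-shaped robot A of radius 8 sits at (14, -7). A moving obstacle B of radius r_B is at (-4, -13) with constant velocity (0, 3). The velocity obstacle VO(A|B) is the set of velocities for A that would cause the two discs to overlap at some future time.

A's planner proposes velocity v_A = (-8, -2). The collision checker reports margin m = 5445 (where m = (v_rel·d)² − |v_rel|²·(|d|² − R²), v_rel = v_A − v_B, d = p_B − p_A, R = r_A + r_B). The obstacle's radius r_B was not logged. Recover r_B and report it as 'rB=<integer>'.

m = 5445
d = (-18, -6);  v_rel = (-8, -5),  |v_rel|² = 89
v_rel×d = (-8)·(-6) − (-5)·(-18) = -42
since m = R²·89 − (-42)²:  R² = (1764 + 5445) / 89 = 81
R = √81 = 9  ⇒  r_B = 9 − 8 = 1

rB=1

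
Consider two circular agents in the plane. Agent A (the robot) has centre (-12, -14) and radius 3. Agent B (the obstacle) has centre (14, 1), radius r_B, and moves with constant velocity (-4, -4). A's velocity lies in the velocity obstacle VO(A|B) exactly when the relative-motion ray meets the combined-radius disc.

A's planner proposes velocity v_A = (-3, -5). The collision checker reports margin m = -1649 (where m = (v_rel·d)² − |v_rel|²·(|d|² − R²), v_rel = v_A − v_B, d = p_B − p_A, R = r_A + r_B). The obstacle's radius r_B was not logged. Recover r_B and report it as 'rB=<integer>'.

m = -1649
d = (26, 15);  v_rel = (1, -1),  |v_rel|² = 2
v_rel×d = (1)·(15) − (-1)·(26) = 41
since m = R²·2 − 41²:  R² = (1681 + -1649) / 2 = 16
R = √16 = 4  ⇒  r_B = 4 − 3 = 1

rB=1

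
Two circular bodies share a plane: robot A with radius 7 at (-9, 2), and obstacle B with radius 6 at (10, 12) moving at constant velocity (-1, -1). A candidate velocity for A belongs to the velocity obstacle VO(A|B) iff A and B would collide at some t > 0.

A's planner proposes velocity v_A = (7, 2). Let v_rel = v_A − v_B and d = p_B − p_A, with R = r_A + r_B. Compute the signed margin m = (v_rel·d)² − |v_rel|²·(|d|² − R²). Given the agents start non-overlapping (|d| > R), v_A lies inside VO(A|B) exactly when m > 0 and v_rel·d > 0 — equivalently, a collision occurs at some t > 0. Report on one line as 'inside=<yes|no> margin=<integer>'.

d = (19, 10),  |d|² = 461;  R = 7+6 = 13,  c = 461−13² = 292
v_rel = (8, 3),  |v_rel|² = 73;  v_rel·d = (8)·(19) + (3)·(10) = 182
73·t² − 364·t + 292 = 0  ⇒  m = 182² − 73·292 = 11808
m = 11808 > 0,  v_rel·d = 182 > 0  ⇒  inside

inside=yes margin=11808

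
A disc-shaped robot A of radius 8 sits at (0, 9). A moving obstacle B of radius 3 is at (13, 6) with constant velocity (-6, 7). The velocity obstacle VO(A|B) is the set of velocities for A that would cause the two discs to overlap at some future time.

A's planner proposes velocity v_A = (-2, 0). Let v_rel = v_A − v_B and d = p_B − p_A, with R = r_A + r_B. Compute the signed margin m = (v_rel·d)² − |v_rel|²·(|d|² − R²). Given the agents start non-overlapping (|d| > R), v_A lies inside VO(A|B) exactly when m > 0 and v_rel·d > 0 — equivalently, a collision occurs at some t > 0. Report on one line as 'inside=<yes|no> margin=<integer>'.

d = (13, -3),  |d|² = 178;  R = 8+3 = 11,  c = 178−11² = 57
v_rel = (4, -7),  |v_rel|² = 65;  v_rel·d = (4)·(13) + (-7)·(-3) = 73
65·t² − 146·t + 57 = 0  ⇒  m = 73² − 65·57 = 1624
m = 1624 > 0,  v_rel·d = 73 > 0  ⇒  inside

inside=yes margin=1624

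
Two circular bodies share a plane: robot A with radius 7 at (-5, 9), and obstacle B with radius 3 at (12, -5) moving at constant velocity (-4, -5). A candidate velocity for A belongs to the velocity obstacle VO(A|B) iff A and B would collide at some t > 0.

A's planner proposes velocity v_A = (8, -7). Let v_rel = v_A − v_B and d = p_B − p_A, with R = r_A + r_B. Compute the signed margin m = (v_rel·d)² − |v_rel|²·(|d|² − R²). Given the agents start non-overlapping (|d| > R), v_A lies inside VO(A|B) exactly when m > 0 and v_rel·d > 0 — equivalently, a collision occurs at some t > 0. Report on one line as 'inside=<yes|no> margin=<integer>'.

d = (17, -14),  |d|² = 485;  R = 7+3 = 10,  c = 485−10² = 385
v_rel = (12, -2),  |v_rel|² = 148;  v_rel·d = (12)·(17) + (-2)·(-14) = 232
148·t² − 464·t + 385 = 0  ⇒  m = 232² − 148·385 = -3156
m = -3156 < 0,  v_rel·d = 232 > 0  ⇒  outside

inside=no margin=-3156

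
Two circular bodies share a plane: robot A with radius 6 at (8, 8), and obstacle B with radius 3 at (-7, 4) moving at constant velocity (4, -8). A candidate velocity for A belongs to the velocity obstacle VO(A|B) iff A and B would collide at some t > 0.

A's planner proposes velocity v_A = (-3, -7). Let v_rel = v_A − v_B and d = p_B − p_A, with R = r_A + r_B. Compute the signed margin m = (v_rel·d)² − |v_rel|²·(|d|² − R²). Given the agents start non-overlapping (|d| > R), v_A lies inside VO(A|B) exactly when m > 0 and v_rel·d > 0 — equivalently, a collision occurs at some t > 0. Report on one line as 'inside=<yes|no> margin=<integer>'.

d = (-15, -4),  |d|² = 241;  R = 6+3 = 9,  c = 241−9² = 160
v_rel = (-7, 1),  |v_rel|² = 50;  v_rel·d = (-7)·(-15) + (1)·(-4) = 101
50·t² − 202·t + 160 = 0  ⇒  m = 101² − 50·160 = 2201
m = 2201 > 0,  v_rel·d = 101 > 0  ⇒  inside

inside=yes margin=2201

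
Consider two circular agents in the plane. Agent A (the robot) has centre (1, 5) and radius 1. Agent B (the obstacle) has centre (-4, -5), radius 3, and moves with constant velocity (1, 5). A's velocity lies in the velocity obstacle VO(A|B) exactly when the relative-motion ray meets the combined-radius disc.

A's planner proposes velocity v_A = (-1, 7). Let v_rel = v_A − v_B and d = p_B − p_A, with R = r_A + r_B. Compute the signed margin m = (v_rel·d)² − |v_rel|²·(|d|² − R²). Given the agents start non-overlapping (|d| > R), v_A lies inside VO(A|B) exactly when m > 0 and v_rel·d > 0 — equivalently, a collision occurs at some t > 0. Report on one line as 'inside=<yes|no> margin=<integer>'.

d = (-5, -10),  |d|² = 125;  R = 1+3 = 4,  c = 125−4² = 109
v_rel = (-2, 2),  |v_rel|² = 8;  v_rel·d = (-2)·(-5) + (2)·(-10) = -10
8·t² + 20·t + 109 = 0  ⇒  m = (-10)² − 8·109 = -772
m = -772 < 0,  v_rel·d = -10 < 0  ⇒  outside

inside=no margin=-772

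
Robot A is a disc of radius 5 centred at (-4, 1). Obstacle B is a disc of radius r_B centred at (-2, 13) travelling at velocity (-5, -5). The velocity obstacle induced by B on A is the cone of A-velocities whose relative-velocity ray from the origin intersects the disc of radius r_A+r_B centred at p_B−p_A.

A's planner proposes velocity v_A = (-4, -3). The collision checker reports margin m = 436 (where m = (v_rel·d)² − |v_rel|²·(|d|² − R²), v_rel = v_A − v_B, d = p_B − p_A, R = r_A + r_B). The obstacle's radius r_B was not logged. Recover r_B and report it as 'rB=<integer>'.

m = 436
d = (2, 12);  v_rel = (1, 2),  |v_rel|² = 5
v_rel×d = (1)·(12) − (2)·(2) = 8
since m = R²·5 − 8²:  R² = (64 + 436) / 5 = 100
R = √100 = 10  ⇒  r_B = 10 − 5 = 5

rB=5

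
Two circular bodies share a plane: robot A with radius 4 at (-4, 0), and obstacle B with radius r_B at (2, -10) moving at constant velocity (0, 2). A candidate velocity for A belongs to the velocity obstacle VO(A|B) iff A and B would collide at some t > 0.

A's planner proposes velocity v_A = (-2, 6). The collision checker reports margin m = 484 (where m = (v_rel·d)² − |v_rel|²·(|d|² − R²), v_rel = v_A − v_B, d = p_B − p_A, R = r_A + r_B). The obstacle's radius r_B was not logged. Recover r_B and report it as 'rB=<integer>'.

m = 484
d = (6, -10);  v_rel = (-2, 4),  |v_rel|² = 20
v_rel×d = (-2)·(-10) − (4)·(6) = -4
since m = R²·20 − (-4)²:  R² = (16 + 484) / 20 = 25
R = √25 = 5  ⇒  r_B = 5 − 4 = 1

rB=1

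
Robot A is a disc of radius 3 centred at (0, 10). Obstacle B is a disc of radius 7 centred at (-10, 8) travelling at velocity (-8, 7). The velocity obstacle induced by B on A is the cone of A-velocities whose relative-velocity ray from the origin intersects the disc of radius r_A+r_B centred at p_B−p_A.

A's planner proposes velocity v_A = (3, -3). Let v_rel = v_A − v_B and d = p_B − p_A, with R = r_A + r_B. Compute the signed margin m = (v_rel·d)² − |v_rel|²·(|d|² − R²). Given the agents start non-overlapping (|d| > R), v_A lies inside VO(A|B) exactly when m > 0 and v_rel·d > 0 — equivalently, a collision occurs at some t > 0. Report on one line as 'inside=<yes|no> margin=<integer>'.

d = (-10, -2),  |d|² = 104;  R = 3+7 = 10,  c = 104−10² = 4
v_rel = (11, -10),  |v_rel|² = 221;  v_rel·d = (11)·(-10) + (-10)·(-2) = -90
221·t² + 180·t + 4 = 0  ⇒  m = (-90)² − 221·4 = 7216
m = 7216 > 0,  v_rel·d = -90 < 0  ⇒  outside

inside=no margin=7216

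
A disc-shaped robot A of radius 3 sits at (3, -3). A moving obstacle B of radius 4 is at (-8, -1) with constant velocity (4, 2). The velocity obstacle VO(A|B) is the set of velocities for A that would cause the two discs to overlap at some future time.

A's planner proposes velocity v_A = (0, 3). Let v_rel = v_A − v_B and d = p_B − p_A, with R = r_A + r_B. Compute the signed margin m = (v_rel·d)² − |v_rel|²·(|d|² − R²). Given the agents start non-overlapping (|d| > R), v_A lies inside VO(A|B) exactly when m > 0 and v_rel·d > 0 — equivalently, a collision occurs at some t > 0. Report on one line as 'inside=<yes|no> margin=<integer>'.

d = (-11, 2),  |d|² = 125;  R = 3+4 = 7,  c = 125−7² = 76
v_rel = (-4, 1),  |v_rel|² = 17;  v_rel·d = (-4)·(-11) + (1)·(2) = 46
17·t² − 92·t + 76 = 0  ⇒  m = 46² − 17·76 = 824
m = 824 > 0,  v_rel·d = 46 > 0  ⇒  inside

inside=yes margin=824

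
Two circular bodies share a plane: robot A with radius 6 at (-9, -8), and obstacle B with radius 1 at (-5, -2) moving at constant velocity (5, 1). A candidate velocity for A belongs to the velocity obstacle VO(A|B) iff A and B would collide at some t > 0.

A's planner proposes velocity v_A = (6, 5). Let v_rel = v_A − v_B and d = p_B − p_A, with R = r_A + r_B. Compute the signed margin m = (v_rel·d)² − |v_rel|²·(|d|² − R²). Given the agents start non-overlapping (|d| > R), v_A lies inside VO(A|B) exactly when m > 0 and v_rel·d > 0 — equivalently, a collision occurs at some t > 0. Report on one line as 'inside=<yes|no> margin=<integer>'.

d = (4, 6),  |d|² = 52;  R = 6+1 = 7,  c = 52−7² = 3
v_rel = (1, 4),  |v_rel|² = 17;  v_rel·d = (1)·(4) + (4)·(6) = 28
17·t² − 56·t + 3 = 0  ⇒  m = 28² − 17·3 = 733
m = 733 > 0,  v_rel·d = 28 > 0  ⇒  inside

inside=yes margin=733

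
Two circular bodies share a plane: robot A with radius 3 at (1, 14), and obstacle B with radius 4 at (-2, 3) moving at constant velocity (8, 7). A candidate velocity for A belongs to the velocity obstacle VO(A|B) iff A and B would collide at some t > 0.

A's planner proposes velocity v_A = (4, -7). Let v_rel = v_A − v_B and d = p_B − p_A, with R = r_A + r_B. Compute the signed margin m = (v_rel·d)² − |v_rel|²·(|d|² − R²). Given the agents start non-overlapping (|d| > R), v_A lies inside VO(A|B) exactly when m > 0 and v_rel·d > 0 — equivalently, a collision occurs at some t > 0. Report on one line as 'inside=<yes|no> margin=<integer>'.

d = (-3, -11),  |d|² = 130;  R = 3+4 = 7,  c = 130−7² = 81
v_rel = (-4, -14),  |v_rel|² = 212;  v_rel·d = (-4)·(-3) + (-14)·(-11) = 166
212·t² − 332·t + 81 = 0  ⇒  m = 166² − 212·81 = 10384
m = 10384 > 0,  v_rel·d = 166 > 0  ⇒  inside

inside=yes margin=10384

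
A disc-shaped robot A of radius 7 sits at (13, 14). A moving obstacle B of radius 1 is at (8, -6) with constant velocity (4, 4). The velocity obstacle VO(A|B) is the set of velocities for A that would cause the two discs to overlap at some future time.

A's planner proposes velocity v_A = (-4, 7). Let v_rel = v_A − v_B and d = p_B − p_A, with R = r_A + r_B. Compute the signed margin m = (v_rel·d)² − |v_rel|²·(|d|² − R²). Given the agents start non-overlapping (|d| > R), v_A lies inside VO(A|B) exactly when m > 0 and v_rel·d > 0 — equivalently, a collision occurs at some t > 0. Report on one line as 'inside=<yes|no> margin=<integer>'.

d = (-5, -20),  |d|² = 425;  R = 7+1 = 8,  c = 425−8² = 361
v_rel = (-8, 3),  |v_rel|² = 73;  v_rel·d = (-8)·(-5) + (3)·(-20) = -20
73·t² + 40·t + 361 = 0  ⇒  m = (-20)² − 73·361 = -25953
m = -25953 < 0,  v_rel·d = -20 < 0  ⇒  outside

inside=no margin=-25953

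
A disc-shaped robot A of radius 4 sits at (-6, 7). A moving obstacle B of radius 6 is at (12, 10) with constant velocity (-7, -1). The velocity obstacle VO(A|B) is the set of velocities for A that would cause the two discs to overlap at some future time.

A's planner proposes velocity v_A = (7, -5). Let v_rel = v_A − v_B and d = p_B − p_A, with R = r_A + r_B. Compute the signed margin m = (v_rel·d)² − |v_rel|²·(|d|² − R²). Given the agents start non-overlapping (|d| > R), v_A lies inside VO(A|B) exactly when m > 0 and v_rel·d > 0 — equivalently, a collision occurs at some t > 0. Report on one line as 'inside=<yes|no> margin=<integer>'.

d = (18, 3),  |d|² = 333;  R = 4+6 = 10,  c = 333−10² = 233
v_rel = (14, -4),  |v_rel|² = 212;  v_rel·d = (14)·(18) + (-4)·(3) = 240
212·t² − 480·t + 233 = 0  ⇒  m = 240² − 212·233 = 8204
m = 8204 > 0,  v_rel·d = 240 > 0  ⇒  inside

inside=yes margin=8204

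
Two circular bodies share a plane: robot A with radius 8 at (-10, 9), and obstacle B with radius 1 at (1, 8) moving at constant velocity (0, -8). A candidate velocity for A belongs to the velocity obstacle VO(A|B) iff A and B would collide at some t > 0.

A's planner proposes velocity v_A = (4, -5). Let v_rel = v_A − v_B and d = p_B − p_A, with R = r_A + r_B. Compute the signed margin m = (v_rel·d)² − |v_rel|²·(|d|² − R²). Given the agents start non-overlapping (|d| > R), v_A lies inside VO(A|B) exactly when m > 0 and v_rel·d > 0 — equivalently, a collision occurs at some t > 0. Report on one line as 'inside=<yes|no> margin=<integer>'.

d = (11, -1),  |d|² = 122;  R = 8+1 = 9,  c = 122−9² = 41
v_rel = (4, 3),  |v_rel|² = 25;  v_rel·d = (4)·(11) + (3)·(-1) = 41
25·t² − 82·t + 41 = 0  ⇒  m = 41² − 25·41 = 656
m = 656 > 0,  v_rel·d = 41 > 0  ⇒  inside

inside=yes margin=656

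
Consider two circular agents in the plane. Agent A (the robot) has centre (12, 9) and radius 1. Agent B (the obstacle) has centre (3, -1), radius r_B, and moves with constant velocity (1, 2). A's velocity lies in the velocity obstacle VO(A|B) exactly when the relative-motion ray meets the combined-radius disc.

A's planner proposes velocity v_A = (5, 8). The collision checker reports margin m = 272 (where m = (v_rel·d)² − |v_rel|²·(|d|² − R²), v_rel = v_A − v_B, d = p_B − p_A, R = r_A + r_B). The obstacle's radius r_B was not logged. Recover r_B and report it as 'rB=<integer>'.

m = 272
d = (-9, -10);  v_rel = (4, 6),  |v_rel|² = 52
v_rel×d = (4)·(-10) − (6)·(-9) = 14
since m = R²·52 − 14²:  R² = (196 + 272) / 52 = 9
R = √9 = 3  ⇒  r_B = 3 − 1 = 2

rB=2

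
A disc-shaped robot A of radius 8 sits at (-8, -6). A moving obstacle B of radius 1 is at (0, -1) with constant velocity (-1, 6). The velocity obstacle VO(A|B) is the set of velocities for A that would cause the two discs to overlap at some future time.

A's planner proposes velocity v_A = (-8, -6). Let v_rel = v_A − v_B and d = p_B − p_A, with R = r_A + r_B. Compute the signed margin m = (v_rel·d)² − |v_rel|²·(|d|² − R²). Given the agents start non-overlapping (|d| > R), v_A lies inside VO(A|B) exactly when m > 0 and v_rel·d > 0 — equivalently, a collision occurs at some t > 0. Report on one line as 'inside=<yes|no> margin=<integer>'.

d = (8, 5),  |d|² = 89;  R = 8+1 = 9,  c = 89−9² = 8
v_rel = (-7, -12),  |v_rel|² = 193;  v_rel·d = (-7)·(8) + (-12)·(5) = -116
193·t² + 232·t + 8 = 0  ⇒  m = (-116)² − 193·8 = 11912
m = 11912 > 0,  v_rel·d = -116 < 0  ⇒  outside

inside=no margin=11912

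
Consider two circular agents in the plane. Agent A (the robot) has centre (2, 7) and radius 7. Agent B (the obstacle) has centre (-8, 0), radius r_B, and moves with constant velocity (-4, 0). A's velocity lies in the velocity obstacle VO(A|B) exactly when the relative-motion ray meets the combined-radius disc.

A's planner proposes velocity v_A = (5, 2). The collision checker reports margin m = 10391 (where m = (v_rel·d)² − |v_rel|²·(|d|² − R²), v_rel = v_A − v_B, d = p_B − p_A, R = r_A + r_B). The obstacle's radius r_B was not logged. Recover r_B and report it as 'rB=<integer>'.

m = 10391
d = (-10, -7);  v_rel = (9, 2),  |v_rel|² = 85
v_rel×d = (9)·(-7) − (2)·(-10) = -43
since m = R²·85 − (-43)²:  R² = (1849 + 10391) / 85 = 144
R = √144 = 12  ⇒  r_B = 12 − 7 = 5

rB=5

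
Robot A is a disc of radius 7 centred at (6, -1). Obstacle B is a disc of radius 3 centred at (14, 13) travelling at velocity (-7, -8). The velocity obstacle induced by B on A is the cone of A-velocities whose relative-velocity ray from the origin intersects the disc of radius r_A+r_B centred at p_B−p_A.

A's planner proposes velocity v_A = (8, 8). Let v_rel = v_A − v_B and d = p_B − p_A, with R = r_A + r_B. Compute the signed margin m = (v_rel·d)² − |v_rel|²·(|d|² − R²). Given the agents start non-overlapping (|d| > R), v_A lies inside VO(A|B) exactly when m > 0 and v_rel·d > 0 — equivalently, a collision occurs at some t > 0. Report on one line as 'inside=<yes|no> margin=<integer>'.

d = (8, 14),  |d|² = 260;  R = 7+3 = 10,  c = 260−10² = 160
v_rel = (15, 16),  |v_rel|² = 481;  v_rel·d = (15)·(8) + (16)·(14) = 344
481·t² − 688·t + 160 = 0  ⇒  m = 344² − 481·160 = 41376
m = 41376 > 0,  v_rel·d = 344 > 0  ⇒  inside

inside=yes margin=41376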